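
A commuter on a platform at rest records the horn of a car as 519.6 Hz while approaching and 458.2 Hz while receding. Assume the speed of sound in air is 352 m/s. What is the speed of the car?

f₁/f₂ = (v + v_s)/(v − v_s), so v_s = v · (f₁ − f₂)/(f₁ + f₂).
v_s = 352 × (519.6 − 458.2)/(519.6 + 458.2) = 352 × 61.4/977.8 ≈ 22.1 m/s.

22.1 m/s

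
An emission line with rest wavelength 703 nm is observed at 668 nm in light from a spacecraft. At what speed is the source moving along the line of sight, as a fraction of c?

λ'/λ₀ = 0.9502 < 1 (blueshift), so the source is approaching.
λ'/λ₀ = √((1 − β)/(1 + β)) for an approaching source ⇒ β = (1 − r²)/(1 + r²) with r = λ'/λ₀.
β = (1 − 0.9029)/(1 + 0.9029) ≈ 0.051.

0.051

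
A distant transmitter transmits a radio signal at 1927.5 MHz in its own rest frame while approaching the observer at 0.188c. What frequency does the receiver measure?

2331.4 MHz

Relativistic Doppler for frequency: f' = f₀ · √((1 + β)/(1 − β)).
f' = 1927.5 × √(1.1880/0.8120) = 1927.5 × 1.20957 ≈ 2331.4 MHz.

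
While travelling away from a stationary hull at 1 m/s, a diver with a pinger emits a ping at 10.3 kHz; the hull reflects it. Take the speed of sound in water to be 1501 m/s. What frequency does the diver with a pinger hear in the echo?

The hull receives the sound from a moving source: f₁ = f₀ · v/(v + v_e) = 10.3 × 1501/1502 ≈ 10.29 kHz.
On the return leg the diver with a pinger is a moving observer: f₂ = f₁ · (v − v_e)/v = 10.29 × 1500/1501 ≈ 10.29 kHz.

10.29 kHz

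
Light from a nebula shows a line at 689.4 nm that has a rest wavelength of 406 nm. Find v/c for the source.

0.485

λ'/λ₀ = 1.6980 > 1 (redshift), so the source is receding.
λ'/λ₀ = √((1 + β)/(1 − β)) for a receding source ⇒ β = (r² − 1)/(r² + 1) with r = λ'/λ₀.
β = (2.8833 − 1)/(2.8833 + 1) ≈ 0.485.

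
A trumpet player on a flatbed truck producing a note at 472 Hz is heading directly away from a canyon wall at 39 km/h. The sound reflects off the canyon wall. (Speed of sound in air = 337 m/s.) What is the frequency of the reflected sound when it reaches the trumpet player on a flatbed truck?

39 km/h = 10.83 m/s.
The canyon wall receives the sound from a moving source: f₁ = f₀ · v/(v + v_e) = 472 × 337/347.83 ≈ 457 Hz.
On the return leg the trumpet player on a flatbed truck is a moving observer: f₂ = f₁ · (v − v_e)/v = 457 × 326.17/337 ≈ 443 Hz.
Equivalently f₂ = f₀ · (v − v_e)/(v + v_e).

443 Hz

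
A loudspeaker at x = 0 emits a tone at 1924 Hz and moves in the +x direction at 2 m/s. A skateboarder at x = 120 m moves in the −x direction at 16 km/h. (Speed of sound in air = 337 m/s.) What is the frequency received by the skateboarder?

16 km/h = 4.444 m/s.
The observer lies on the +x side, so the source is heading toward the observer and the observer is heading toward the source.
Both move, so f' = f · (v + v_o)/(v − v_s).
f' = 1924 × (337 + 4.444)/(337 − 2) = 1924 × 341.44/335 ≈ 1961 Hz.

1961 Hz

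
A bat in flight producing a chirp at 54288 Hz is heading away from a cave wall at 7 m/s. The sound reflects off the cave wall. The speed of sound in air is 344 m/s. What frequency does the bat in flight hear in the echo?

52123 Hz

The cave wall receives the sound from a moving source: f₁ = f₀ · v/(v + v_e) = 54288 × 344/351 ≈ 53205 Hz.
On the return leg the bat in flight is a moving observer: f₂ = f₁ · (v − v_e)/v = 53205 × 337/344 ≈ 52123 Hz.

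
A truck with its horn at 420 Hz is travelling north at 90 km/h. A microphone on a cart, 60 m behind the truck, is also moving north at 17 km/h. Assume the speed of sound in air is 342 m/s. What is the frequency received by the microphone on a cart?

90 km/h = 25 m/s; 17 km/h = 4.722 m/s.
The microphone on a cart is behind, so the truck is moving away from it while the microphone on a cart is moving toward the truck.
General Doppler shift: f' = f · (v + v_o)/(v + v_s).
f' = 420 × (342 + 4.722)/(342 + 25) = 420 × 346.72/367 ≈ 397 Hz.

397 Hz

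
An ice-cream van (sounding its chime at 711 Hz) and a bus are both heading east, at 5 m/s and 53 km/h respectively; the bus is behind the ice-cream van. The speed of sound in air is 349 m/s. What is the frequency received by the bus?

53 km/h = 14.72 m/s.
The bus is behind, so the ice-cream van is moving away from it while the bus is moving toward the ice-cream van.
Both move, so f' = f · (v + v_o)/(v + v_s).
f' = 711 × (349 + 14.72)/(349 + 5) = 711 × 363.72/354 ≈ 731 Hz.

731 Hz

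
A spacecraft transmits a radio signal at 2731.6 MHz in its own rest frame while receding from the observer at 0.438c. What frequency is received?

1707.7 MHz

Relativistic Doppler for frequency: f' = f₀ · √((1 − β)/(1 + β)).
f' = 2731.6 × √(0.5620/1.4380) = 2731.6 × 0.62516 ≈ 1707.7 MHz.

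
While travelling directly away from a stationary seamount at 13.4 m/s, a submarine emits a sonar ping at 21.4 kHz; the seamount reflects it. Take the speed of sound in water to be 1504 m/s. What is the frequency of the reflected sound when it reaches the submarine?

21.0 kHz

The seamount receives the sound from a moving source: f₁ = f₀ · v/(v + v_e) = 21.4 × 1504/1517.4 ≈ 21.2 kHz.
On the return leg the submarine is a moving observer: f₂ = f₁ · (v − v_e)/v = 21.2 × 1490.6/1504 ≈ 21.0 kHz.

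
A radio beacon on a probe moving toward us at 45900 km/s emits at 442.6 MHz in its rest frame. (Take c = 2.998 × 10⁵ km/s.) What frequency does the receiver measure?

516.5 MHz

β = v/c = 45900/299800 = 0.1531.
Relativistic Doppler for frequency: f' = f₀ · √((1 + β)/(1 − β)).
f' = 442.6 × √(1.1531/0.8469) = 442.6 × 1.16686 ≈ 516.5 MHz.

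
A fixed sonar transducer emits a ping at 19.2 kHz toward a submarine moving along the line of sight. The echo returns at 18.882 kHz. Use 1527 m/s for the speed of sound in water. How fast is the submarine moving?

12.8 m/s

Double Doppler shift off a moving reflector: f₂ = f₀ · (v + u)/(v − u) (u > 0 toward emitter).
Rearranging, u = v · (f₂ − f₀)/(f₂ + f₀) = 1527 × -0.318/38.082 ≈ -12.8 m/s.
So the submarine is moving at 12.8 m/s away from the emitter.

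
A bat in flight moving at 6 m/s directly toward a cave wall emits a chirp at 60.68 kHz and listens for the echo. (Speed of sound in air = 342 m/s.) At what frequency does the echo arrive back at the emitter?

62.8 kHz

The cave wall receives the sound from a moving source: f₁ = f₀ · v/(v − v_e) = 60.68 × 342/336 ≈ 61.8 kHz.
On the return leg the bat in flight is a moving observer: f₂ = f₁ · (v + v_e)/v = 61.8 × 348/342 ≈ 62.8 kHz.
Equivalently f₂ = f₀ · (v + v_e)/(v − v_e).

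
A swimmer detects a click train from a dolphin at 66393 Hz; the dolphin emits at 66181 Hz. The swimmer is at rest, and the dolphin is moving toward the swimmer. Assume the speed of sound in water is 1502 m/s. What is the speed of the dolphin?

f' = f · v/(v − v_s) ⇒ v_s = v · |1 − f/f'|.
v_s = 1502 × |1 − 66181/66393| = 1502 × 0.003193 ≈ 4.8 m/s.

4.8 m/s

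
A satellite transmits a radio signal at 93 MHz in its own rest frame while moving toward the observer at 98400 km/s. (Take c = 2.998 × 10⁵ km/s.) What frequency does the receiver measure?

130.8 MHz

β = v/c = 98400/299800 = 0.3282.
Relativistic Doppler for frequency: f' = f₀ · √((1 + β)/(1 − β)).
f' = 93 × √(1.3282/0.6718) = 93 × 1.40612 ≈ 130.8 MHz.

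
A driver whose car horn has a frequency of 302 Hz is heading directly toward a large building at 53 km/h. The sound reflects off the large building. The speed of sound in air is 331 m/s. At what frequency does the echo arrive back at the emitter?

53 km/h = 14.72 m/s.
The large building receives the sound from a moving source: f₁ = f₀ · v/(v − v_e) = 302 × 331/316.28 ≈ 316 Hz.
On the return leg the driver is a moving observer: f₂ = f₁ · (v + v_e)/v = 316 × 345.72/331 ≈ 330 Hz.

330 Hz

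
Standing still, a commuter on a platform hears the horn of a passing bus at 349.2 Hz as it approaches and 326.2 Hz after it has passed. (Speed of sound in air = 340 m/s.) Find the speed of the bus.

f₁/f₂ = (v + v_s)/(v − v_s), so v_s = v · (f₁ − f₂)/(f₁ + f₂).
v_s = 340 × (349.2 − 326.2)/(349.2 + 326.2) = 340 × 23.0/675.4 ≈ 11.6 m/s.

11.6 m/s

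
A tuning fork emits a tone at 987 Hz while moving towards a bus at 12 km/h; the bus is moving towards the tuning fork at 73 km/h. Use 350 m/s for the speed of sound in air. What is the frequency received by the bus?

1054 Hz

12 km/h = 3.333 m/s; 73 km/h = 20.28 m/s.
General Doppler shift: f' = f · (v + v_o)/(v − v_s).
f' = 987 × (350 + 20.28)/(350 − 3.333) = 987 × 370.28/346.67 ≈ 1054 Hz.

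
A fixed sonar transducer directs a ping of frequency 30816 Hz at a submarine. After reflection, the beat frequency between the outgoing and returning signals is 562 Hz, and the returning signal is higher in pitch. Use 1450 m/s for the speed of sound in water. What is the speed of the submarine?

13.1 m/s

Double Doppler shift off a moving reflector: f₂ = f₀ · (v + u)/(v − u) (u > 0 toward emitter).
Returning signal is higher, so f₂ = f₀ + Δf = 30816 + 562 = 31378 Hz.
Rearranging, u = v · (f₂ − f₀)/(f₂ + f₀) = 1450 × 562/62194 ≈ 13.1 m/s.
So the submarine is moving at 13.1 m/s toward the emitter.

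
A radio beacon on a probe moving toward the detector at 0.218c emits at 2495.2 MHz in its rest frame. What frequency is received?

3114.1 MHz

Relativistic Doppler for frequency: f' = f₀ · √((1 + β)/(1 − β)).
f' = 2495.2 × √(1.2180/0.7820) = 2495.2 × 1.24802 ≈ 3114.1 MHz.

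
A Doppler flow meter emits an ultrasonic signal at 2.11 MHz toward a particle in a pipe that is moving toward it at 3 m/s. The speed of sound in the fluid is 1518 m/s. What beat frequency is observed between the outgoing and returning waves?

At the particle in a pipe (a moving observer), f₁ = f₀ · (v + u)/v = 2.11 × 1521/1518 ≈ 2.11417 MHz.
On reflection it acts as a source moving toward the stationary detector: f₂ = f₁ · v/(v − u) = 2.11417 × 1518/1515 ≈ 2.11836 MHz.
Equivalently f₂ = f₀ · (v + u)/(v − u).
Beat frequency (with f₀ = 2110000 Hz): |f₂ − f₀| = 2u·f₀/(v − u) = 2 × 3 × 2110000/1515 ≈ 8356 Hz.

8356 Hz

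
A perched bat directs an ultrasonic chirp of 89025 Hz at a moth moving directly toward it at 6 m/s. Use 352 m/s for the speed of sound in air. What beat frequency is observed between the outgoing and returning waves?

The moth first receives the wave as a moving observer: f₁ = f₀ · (v + u)/v = 89025 × (352 + 6)/352 ≈ 90542 Hz.
The reflection then acts as a moving source: f₂ = f₁ · v/(v − u) ≈ 92113 Hz.
Equivalently f₂ = f₀ · (v + u)/(v − u).
Beat frequency: |f₂ − f₀| = 2u·f₀/(v − u) = 2 × 6 × 89025/346 ≈ 3088 Hz.

3088 Hz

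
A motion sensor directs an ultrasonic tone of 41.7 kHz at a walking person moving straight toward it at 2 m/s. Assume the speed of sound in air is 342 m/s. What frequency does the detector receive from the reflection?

42.2 kHz

The walking person first receives the wave as a moving observer: f₁ = f₀ · (v + u)/v = 41.7 × (342 + 2)/342 ≈ 41.9 kHz.
On reflection it acts as a source moving toward the stationary detector: f₂ = f₁ · v/(v − u) = 41.9 × 342/340 ≈ 42.2 kHz.
Equivalently f₂ = f₀ · (v + u)/(v − u).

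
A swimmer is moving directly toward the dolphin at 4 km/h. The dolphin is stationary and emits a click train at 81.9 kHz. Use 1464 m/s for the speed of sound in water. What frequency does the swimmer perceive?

82.0 kHz

4 km/h = 1.111 m/s.
Only the observer moves, toward the source, so f' = f · (v + v_o)/v.
f' = 81.9 × (1464 + 1.111)/1464 = 81.9 × 1465.1/1464 ≈ 82.0 kHz.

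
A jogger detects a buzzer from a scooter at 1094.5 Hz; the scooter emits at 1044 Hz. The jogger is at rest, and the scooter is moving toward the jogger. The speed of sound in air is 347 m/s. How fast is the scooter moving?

16.0 m/s

f' = f · v/(v − v_s) ⇒ v_s = v · |1 − f/f'|.
v_s = 347 × |1 − 1044/1094.5| = 347 × 0.04614 ≈ 16.0 m/s.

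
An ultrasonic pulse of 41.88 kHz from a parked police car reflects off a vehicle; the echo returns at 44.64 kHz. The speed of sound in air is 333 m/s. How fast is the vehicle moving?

10.6 m/s

Double Doppler shift off a moving reflector: f₂ = f₀ · (v + u)/(v − u) (u > 0 toward emitter).
Rearranging, u = v · (f₂ − f₀)/(f₂ + f₀) = 333 × 2.76/86.52 ≈ 10.6 m/s.
So the vehicle is moving at 10.6 m/s toward the emitter.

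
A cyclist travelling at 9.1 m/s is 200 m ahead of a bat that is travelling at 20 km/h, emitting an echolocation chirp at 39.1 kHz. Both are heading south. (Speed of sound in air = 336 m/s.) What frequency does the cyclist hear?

20 km/h = 5.556 m/s.
The cyclist is ahead, so the bat is moving toward it while the cyclist is moving away from the bat.
Both move, so f' = f · (v − v_o)/(v − v_s).
f' = 39.1 × (336 − 9.1)/(336 − 5.556) = 39.1 × 326.9/330.44 ≈ 38.7 kHz.

38.7 kHz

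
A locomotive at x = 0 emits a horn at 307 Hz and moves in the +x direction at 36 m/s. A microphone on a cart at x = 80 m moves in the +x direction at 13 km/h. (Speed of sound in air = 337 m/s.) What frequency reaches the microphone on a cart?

13 km/h = 3.611 m/s.
The observer lies on the +x side, so the source is heading toward the observer and the observer is heading away from the source.
With source approaching and observer receding, f' = f · (v − v_o)/(v − v_s).
f' = 307 × (337 − 3.611)/(337 − 36) = 307 × 333.39/301 ≈ 340 Hz.

340 Hz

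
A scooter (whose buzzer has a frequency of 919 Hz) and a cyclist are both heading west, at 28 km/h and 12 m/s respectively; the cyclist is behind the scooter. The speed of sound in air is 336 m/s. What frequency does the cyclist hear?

930 Hz

28 km/h = 7.778 m/s.
The cyclist is behind, so the scooter is moving away from it while the cyclist is moving toward the scooter.
Both move, so f' = f · (v + v_o)/(v + v_s).
f' = 919 × (336 + 12)/(336 + 7.778) = 919 × 348/343.78 ≈ 930 Hz.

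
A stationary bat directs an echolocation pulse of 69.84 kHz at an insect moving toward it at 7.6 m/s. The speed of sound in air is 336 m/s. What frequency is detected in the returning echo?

73.1 kHz

The insect first receives the wave as a moving observer: f₁ = f₀ · (v + u)/v = 69.84 × (336 + 7.6)/336 ≈ 71.4 kHz.
The reflection then acts as a moving source: f₂ = f₁ · v/(v − u) ≈ 73.1 kHz.
Equivalently f₂ = f₀ · (v + u)/(v − u).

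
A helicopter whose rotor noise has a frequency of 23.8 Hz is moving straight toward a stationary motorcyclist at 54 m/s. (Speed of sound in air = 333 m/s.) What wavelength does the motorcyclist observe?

11.72 m

Moving source, stationary observer: f' = f · v/(v − v_s) since the source is approaching.
f' = 23.8 × 333/(333 − 54) ≈ 28.4 Hz.
λ' = v/f' = 333/28.4065 ≈ 11.72 m.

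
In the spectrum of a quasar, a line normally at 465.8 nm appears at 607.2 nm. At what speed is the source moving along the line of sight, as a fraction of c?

0.259c

λ'/λ₀ = 1.3036 > 1 (redshift), so the source is receding.
λ'/λ₀ = √((1 + β)/(1 − β)) for a receding source ⇒ β = (r² − 1)/(r² + 1) with r = λ'/λ₀.
β = (1.6993 − 1)/(1.6993 + 1) ≈ 0.259.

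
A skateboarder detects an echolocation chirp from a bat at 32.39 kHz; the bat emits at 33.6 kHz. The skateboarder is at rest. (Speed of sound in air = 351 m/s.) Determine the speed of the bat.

13.1 m/s

f' < f, so the bat is receding.
f' = f · v/(v + v_s) ⇒ v_s = v · |1 − f/f'|.
v_s = 351 × |1 − 33.6/32.39| = 351 × 0.03736 ≈ 13.1 m/s.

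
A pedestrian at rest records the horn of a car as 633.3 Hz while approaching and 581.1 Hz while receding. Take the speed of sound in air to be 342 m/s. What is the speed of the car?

14.7 m/s

f₁/f₂ = (v + v_s)/(v − v_s), so v_s = v · (f₁ − f₂)/(f₁ + f₂).
v_s = 342 × (633.3 − 581.1)/(633.3 + 581.1) = 342 × 52.2/1214.4 ≈ 14.7 m/s.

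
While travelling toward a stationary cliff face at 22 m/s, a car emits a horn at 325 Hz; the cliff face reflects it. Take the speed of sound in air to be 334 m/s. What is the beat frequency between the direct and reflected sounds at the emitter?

45.8 Hz

The cliff face receives the sound from a moving source: f₁ = f₀ · v/(v − v_e) = 325 × 334/312 ≈ 347.9 Hz.
On the return leg the car is a moving observer: f₂ = f₁ · (v + v_e)/v = 347.9 × 356/334 ≈ 370.8 Hz.
Beat against the emitted tone: |f₂ − f₀| = 2v_e·f₀/(v − v_e) = 2 × 22 × 325/312 ≈ 45.8 Hz.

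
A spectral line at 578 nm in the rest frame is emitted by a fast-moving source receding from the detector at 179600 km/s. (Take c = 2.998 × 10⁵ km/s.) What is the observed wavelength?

β = v/c = 179600/299800 = 0.5991.
Relativistic Doppler for wavelength: λ' = λ₀ · √((1 + β)/(1 − β)).
λ' = 578 × √(1.5991/0.4009) = 578 × 1.99709 ≈ 1154.3 nm.

1154.3 nm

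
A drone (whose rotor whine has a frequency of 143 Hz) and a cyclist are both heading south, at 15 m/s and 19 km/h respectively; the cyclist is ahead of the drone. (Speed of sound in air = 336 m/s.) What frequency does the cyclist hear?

147 Hz

19 km/h = 5.278 m/s.
The cyclist is ahead, so the drone is moving toward it while the cyclist is moving away from the drone.
With source approaching and observer receding, f' = f · (v − v_o)/(v − v_s).
f' = 143 × (336 − 5.278)/(336 − 15) = 143 × 330.72/321 ≈ 147 Hz.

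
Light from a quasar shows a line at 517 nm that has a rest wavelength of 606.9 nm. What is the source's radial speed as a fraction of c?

λ'/λ₀ = 0.8519 < 1 (blueshift), so the source is approaching.
λ'/λ₀ = √((1 − β)/(1 + β)) for an approaching source ⇒ β = (1 − r²)/(1 + r²) with r = λ'/λ₀.
β = (1 − 0.7257)/(1 + 0.7257) ≈ 0.159.

0.159c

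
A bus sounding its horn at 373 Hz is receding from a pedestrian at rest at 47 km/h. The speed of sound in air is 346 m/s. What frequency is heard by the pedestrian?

359 Hz

47 km/h = 13.06 m/s.
With the source moving away from a stationary observer, f' = f · v/(v + v_s).
f' = 373 × 346/(346 + 13.06) = 373 × 346/359.1 ≈ 359 Hz.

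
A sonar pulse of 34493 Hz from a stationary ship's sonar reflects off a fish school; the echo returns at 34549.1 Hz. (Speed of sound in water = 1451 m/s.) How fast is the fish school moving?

1.18 m/s

Double Doppler shift off a moving reflector: f₂ = f₀ · (v + u)/(v − u) (u > 0 toward emitter).
Rearranging, u = v · (f₂ − f₀)/(f₂ + f₀) = 1451 × 56.1/69042.1 ≈ 1.18 m/s.
So the fish school is moving at 1.18 m/s toward the emitter.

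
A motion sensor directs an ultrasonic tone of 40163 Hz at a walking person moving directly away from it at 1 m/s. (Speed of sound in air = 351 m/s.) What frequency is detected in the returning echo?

The walking person first receives the wave as a moving observer: f₁ = f₀ · (v − u)/v = 40163 × (351 − 1)/351 ≈ 40049 Hz.
The reflection then acts as a moving source: f₂ = f₁ · v/(v + u) ≈ 39935 Hz.

39935 Hz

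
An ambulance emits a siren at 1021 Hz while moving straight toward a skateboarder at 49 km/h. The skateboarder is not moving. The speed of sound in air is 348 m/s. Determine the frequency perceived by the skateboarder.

49 km/h = 13.61 m/s.
With the source moving toward a stationary observer, f' = f · v/(v − v_s).
f' = 1021 × 348/(348 − 13.61) = 1021 × 348/334.4 ≈ 1063 Hz.

1063 Hz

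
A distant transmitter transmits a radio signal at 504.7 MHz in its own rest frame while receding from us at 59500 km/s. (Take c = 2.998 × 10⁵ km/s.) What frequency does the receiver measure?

412.7 MHz

β = v/c = 59500/299800 = 0.1985.
Relativistic Doppler for frequency: f' = f₀ · √((1 − β)/(1 + β)).
f' = 504.7 × √(0.8015/1.1985) = 504.7 × 0.81780 ≈ 412.7 MHz.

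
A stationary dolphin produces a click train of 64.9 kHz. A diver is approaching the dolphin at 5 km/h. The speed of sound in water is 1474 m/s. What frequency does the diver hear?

65.0 kHz

5 km/h = 1.389 m/s.
Moving observer, stationary source: f' = f · (v + v_o)/v.
f' = 64.9 × (1474 + 1.389)/1474 = 64.9 × 1475.4/1474 ≈ 65.0 kHz.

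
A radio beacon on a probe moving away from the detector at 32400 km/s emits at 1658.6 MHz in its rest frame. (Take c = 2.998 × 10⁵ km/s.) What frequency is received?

1488.1 MHz

β = v/c = 32400/299800 = 0.1081.
Relativistic Doppler for frequency: f' = f₀ · √((1 − β)/(1 + β)).
f' = 1658.6 × √(0.8919/1.1081) = 1658.6 × 0.89718 ≈ 1488.1 MHz.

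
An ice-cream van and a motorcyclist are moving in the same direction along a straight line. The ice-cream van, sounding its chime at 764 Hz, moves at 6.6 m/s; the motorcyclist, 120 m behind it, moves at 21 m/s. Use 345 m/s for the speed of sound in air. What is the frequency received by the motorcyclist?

The motorcyclist is behind, so the ice-cream van is moving away from it while the motorcyclist is moving toward the ice-cream van.
Both move, so f' = f · (v + v_o)/(v + v_s).
f' = 764 × (345 + 21)/(345 + 6.6) = 764 × 366/351.6 ≈ 795 Hz.

795 Hz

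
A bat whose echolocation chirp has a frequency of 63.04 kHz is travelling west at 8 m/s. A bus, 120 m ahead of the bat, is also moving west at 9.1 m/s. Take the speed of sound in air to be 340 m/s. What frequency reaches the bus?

The bus is ahead, so the bat is moving toward it while the bus is moving away from the bat.
With source approaching and observer receding, f' = f · (v − v_o)/(v − v_s).
f' = 63.04 × (340 − 9.1)/(340 − 8) = 63.04 × 330.9/332 ≈ 62.8 kHz.

62.8 kHz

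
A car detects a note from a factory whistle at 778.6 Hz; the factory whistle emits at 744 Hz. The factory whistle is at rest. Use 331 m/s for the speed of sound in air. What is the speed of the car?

f' > f, so the car is approaching.
f' = f · (v + v_o)/v ⇒ v_o = v · |f'/f − 1|.
v_o = 331 × |778.6/744 − 1| = 331 × 0.04651 ≈ 15.4 m/s.

15.4 m/s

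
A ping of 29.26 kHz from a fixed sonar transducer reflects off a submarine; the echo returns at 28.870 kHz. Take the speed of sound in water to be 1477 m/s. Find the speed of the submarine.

9.9 m/s

Double Doppler shift off a moving reflector: f₂ = f₀ · (v + u)/(v − u) (u > 0 toward emitter).
Rearranging, u = v · (f₂ − f₀)/(f₂ + f₀) = 1477 × -0.390/58.130 ≈ -9.9 m/s.
So the submarine is moving at 9.9 m/s away from the emitter.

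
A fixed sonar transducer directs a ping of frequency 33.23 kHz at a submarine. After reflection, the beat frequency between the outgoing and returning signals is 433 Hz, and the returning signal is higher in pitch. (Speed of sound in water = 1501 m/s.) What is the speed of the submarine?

9.7 m/s

Double Doppler shift off a moving reflector: f₂ = f₀ · (v + u)/(v − u) (u > 0 toward emitter).
Returning signal is higher, so f₂ = f₀ + Δf = 33230 + 433 = 33663 Hz.
Rearranging, u = v · (f₂ − f₀)/(f₂ + f₀) = 1501 × 433/66893 ≈ 9.7 m/s.
So the submarine is moving at 9.7 m/s toward the emitter.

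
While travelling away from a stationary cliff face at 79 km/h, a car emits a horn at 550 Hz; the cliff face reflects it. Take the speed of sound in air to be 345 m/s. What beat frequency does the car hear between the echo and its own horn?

79 km/h = 21.94 m/s.
The cliff face receives the sound from a moving source: f₁ = f₀ · v/(v + v_e) = 550 × 345/366.94 ≈ 517.1 Hz.
On the return leg the car is a moving observer: f₂ = f₁ · (v − v_e)/v = 517.1 × 323.06/345 ≈ 484.2 Hz.
Equivalently f₂ = f₀ · (v − v_e)/(v + v_e).
Beat against the emitted tone: |f₂ − f₀| = 2v_e·f₀/(v + v_e) = 2 × 21.94 × 550/366.94 ≈ 66 Hz.

66 Hz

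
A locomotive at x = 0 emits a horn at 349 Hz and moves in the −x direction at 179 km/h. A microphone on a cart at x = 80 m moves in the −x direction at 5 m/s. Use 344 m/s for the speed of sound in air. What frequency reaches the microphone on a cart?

309 Hz

179 km/h = 49.72 m/s.
The observer lies on the +x side, so the source is heading away from the observer and the observer is heading toward the source.
General Doppler shift: f' = f · (v + v_o)/(v + v_s).
f' = 349 × (344 + 5)/(344 + 49.72) = 349 × 349/393.72 ≈ 309 Hz.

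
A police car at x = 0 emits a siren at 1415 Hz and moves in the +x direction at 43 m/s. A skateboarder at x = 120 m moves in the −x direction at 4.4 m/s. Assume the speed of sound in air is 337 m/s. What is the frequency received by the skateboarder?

1643 Hz

The observer lies on the +x side, so the source is heading toward the observer and the observer is heading toward the source.
General Doppler shift: f' = f · (v + v_o)/(v − v_s).
f' = 1415 × (337 + 4.4)/(337 − 43) = 1415 × 341.4/294 ≈ 1643 Hz.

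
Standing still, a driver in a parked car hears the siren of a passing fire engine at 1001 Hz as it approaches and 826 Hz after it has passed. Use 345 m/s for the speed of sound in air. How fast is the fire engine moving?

f₁/f₂ = (v + v_s)/(v − v_s), so v_s = v · (f₁ − f₂)/(f₁ + f₂).
v_s = 345 × (1001 − 826)/(1001 + 826) = 345 × 175/1827 ≈ 33 m/s.

33 m/s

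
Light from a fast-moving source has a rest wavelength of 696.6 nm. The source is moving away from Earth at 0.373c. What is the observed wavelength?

1030.8 nm

Relativistic Doppler for wavelength: λ' = λ₀ · √((1 + β)/(1 − β)).
λ' = 696.6 × √(1.3730/0.6270) = 696.6 × 1.47979 ≈ 1030.8 nm.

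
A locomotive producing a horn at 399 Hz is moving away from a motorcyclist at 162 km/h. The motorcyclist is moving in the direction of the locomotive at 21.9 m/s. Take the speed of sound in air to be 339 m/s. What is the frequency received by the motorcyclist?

375 Hz

162 km/h = 45 m/s.
With source receding and observer approaching, f' = f · (v + v_o)/(v + v_s).
f' = 399 × (339 + 21.9)/(339 + 45) = 399 × 360.9/384 ≈ 375 Hz.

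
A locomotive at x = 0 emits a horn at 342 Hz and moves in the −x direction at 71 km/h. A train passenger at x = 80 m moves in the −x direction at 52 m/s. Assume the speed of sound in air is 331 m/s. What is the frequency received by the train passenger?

373 Hz

71 km/h = 19.72 m/s.
The observer lies on the +x side, so the source is heading away from the observer and the observer is heading toward the source.
Both move, so f' = f · (v + v_o)/(v + v_s).
f' = 342 × (331 + 52)/(331 + 19.72) = 342 × 383/350.72 ≈ 373 Hz.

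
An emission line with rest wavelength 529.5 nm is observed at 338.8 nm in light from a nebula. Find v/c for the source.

0.419

λ'/λ₀ = 0.6398 < 1 (blueshift), so the source is approaching.
λ'/λ₀ = √((1 − β)/(1 + β)) for an approaching source ⇒ β = (1 − r²)/(1 + r²) with r = λ'/λ₀.
β = (1 − 0.4094)/(1 + 0.4094) ≈ 0.419.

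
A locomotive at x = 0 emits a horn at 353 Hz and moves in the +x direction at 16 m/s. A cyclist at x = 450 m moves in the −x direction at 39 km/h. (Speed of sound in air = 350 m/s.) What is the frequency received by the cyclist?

381 Hz

39 km/h = 10.83 m/s.
The observer lies on the +x side, so the source is heading toward the observer and the observer is heading toward the source.
General Doppler shift: f' = f · (v + v_o)/(v − v_s).
f' = 353 × (350 + 10.83)/(350 − 16) = 353 × 360.83/334 ≈ 381 Hz.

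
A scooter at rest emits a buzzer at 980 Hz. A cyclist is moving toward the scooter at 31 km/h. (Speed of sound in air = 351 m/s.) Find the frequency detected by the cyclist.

1004 Hz

31 km/h = 8.611 m/s.
Moving observer, stationary source: f' = f · (v + v_o)/v.
f' = 980 × (351 + 8.611)/351 = 980 × 359.61/351 ≈ 1004 Hz.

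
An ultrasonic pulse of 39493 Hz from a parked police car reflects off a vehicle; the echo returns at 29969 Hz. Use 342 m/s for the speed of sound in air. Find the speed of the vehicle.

Double Doppler shift off a moving reflector: f₂ = f₀ · (v + u)/(v − u) (u > 0 toward emitter).
Rearranging, u = v · (f₂ − f₀)/(f₂ + f₀) = 342 × -9524/69462 ≈ -47 m/s.
So the vehicle is moving at 47 m/s away from the emitter.

47 m/s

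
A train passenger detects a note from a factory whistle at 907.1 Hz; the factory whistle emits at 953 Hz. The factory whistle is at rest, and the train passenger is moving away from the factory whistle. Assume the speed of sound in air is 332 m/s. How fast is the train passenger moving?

f' = f · (v − v_o)/v ⇒ v_o = v · |f'/f − 1|.
v_o = 332 × |907.1/953 − 1| = 332 × 0.04816 ≈ 16.0 m/s.

16.0 m/s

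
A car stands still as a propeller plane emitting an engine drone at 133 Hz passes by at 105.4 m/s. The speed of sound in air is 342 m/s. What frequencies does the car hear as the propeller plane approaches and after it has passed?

Approaching: f₁ = f · v/(v − v_s) = 133 × 342/236.6 ≈ 192 Hz.
Receding: f₂ = f · v/(v + v_s) = 133 × 342/447.4 ≈ 102 Hz.

192 Hz approaching; 102 Hz receding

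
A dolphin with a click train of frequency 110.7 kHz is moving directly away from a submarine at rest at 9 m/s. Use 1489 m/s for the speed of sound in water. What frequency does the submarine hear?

With the source moving away from a stationary observer, f' = f · v/(v + v_s).
f' = 110.7 × 1489/(1489 + 9) = 110.7 × 1489/1498 ≈ 110.0 kHz.

110.0 kHz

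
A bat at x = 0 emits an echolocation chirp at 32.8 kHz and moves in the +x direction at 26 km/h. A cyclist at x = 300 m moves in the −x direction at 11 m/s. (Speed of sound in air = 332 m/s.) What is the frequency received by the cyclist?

26 km/h = 7.222 m/s.
The observer lies on the +x side, so the source is heading toward the observer and the observer is heading toward the source.
With source approaching and observer approaching, f' = f · (v + v_o)/(v − v_s).
f' = 32.8 × (332 + 11)/(332 − 7.222) = 32.8 × 343/324.78 ≈ 34.6 kHz.

34.6 kHz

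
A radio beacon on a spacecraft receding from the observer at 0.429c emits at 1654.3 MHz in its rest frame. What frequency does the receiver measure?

Relativistic Doppler for frequency: f' = f₀ · √((1 − β)/(1 + β)).
f' = 1654.3 × √(0.5710/1.4290) = 1654.3 × 0.63212 ≈ 1045.7 MHz.

1045.7 MHz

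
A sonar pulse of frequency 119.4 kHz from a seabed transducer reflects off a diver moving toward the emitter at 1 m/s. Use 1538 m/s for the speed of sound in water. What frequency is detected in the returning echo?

119.6 kHz

At the diver (a moving observer), f₁ = f₀ · (v + u)/v = 119.4 × 1539/1538 ≈ 119.5 kHz.
The reflection then acts as a moving source: f₂ = f₁ · v/(v − u) ≈ 119.6 kHz.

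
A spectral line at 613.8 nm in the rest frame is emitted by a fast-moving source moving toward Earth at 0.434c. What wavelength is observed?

Relativistic Doppler for wavelength: λ' = λ₀ · √((1 − β)/(1 + β)).
λ' = 613.8 × √(0.5660/1.4340) = 613.8 × 0.62825 ≈ 385.6 nm.

385.6 nm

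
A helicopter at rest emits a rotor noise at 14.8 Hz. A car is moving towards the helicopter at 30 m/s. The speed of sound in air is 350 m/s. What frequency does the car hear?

16.1 Hz

Moving observer, stationary source: f' = f · (v + v_o)/v.
f' = 14.8 × (350 + 30)/350 = 14.8 × 380/350 ≈ 16.1 Hz.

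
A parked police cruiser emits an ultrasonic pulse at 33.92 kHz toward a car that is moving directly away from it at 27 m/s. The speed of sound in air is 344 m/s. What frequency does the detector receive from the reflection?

At the car (a moving observer), f₁ = f₀ · (v − u)/v = 33.92 × 317/344 ≈ 31.3 kHz.
On reflection it acts as a source moving away from the stationary detector: f₂ = f₁ · v/(v + u) = 31.3 × 344/371 ≈ 29.0 kHz.
Equivalently f₂ = f₀ · (v − u)/(v + u).

29.0 kHz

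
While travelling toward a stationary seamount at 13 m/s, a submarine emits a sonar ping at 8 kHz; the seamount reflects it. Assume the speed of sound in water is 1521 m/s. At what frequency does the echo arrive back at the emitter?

The seamount receives the sound from a moving source: f₁ = f₀ · v/(v − v_e) = 8 × 1521/1508 ≈ 8.07 kHz.
On the return leg the submarine is a moving observer: f₂ = f₁ · (v + v_e)/v = 8.07 × 1534/1521 ≈ 8.14 kHz.
Equivalently f₂ = f₀ · (v + v_e)/(v − v_e).

8.14 kHz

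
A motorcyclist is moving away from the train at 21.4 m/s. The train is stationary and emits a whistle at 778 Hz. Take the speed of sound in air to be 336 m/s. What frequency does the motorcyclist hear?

Only the observer moves, away from the source, so f' = f · (v − v_o)/v.
f' = 778 × (336 − 21.4)/336 = 778 × 314.6/336 ≈ 728 Hz.

728 Hz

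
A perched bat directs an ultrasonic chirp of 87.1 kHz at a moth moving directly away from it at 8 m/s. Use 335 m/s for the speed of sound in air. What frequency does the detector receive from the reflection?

83.0 kHz

The moth first receives the wave as a moving observer: f₁ = f₀ · (v − u)/v = 87.1 × (335 − 8)/335 ≈ 85.0 kHz.
On reflection it acts as a source moving away from the stationary detector: f₂ = f₁ · v/(v + u) = 85.0 × 335/343 ≈ 83.0 kHz.
Equivalently f₂ = f₀ · (v − u)/(v + u).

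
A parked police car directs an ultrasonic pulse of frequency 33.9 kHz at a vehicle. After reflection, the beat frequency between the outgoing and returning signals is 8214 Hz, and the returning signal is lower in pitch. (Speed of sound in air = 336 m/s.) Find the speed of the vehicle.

46 m/s

Double Doppler shift off a moving reflector: f₂ = f₀ · (v + u)/(v − u) (u > 0 toward emitter).
Returning signal is lower, so f₂ = f₀ − Δf = 33900 − 8214 = 25686 Hz.
Rearranging, u = v · (f₂ − f₀)/(f₂ + f₀) = 336 × -8214/59586 ≈ -46 m/s.
So the vehicle is moving at 46 m/s away from the emitter.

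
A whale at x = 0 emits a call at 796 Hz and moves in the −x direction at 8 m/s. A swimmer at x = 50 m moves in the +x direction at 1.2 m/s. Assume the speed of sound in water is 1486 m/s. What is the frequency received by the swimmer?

The observer lies on the +x side, so the source is heading away from the observer and the observer is heading away from the source.
With source receding and observer receding, f' = f · (v − v_o)/(v + v_s).
f' = 796 × (1486 − 1.2)/(1486 + 8) = 796 × 1484.8/1494 ≈ 791 Hz.

791 Hz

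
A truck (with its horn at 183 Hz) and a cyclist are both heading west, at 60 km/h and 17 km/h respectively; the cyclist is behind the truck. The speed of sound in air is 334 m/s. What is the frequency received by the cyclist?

177 Hz

60 km/h = 16.67 m/s; 17 km/h = 4.722 m/s.
The cyclist is behind, so the truck is moving away from it while the cyclist is moving toward the truck.
General Doppler shift: f' = f · (v + v_o)/(v + v_s).
f' = 183 × (334 + 4.722)/(334 + 16.67) = 183 × 338.72/350.67 ≈ 177 Hz.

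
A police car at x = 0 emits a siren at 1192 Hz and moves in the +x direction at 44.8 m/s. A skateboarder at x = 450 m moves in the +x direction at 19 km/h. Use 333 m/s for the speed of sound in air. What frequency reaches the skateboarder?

1355 Hz

19 km/h = 5.278 m/s.
The observer lies on the +x side, so the source is heading toward the observer and the observer is heading away from the source.
Both move, so f' = f · (v − v_o)/(v − v_s).
f' = 1192 × (333 − 5.278)/(333 − 44.8) = 1192 × 327.72/288.2 ≈ 1355 Hz.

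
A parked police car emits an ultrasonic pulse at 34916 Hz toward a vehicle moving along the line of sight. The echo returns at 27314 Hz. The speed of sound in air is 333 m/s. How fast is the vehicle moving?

Double Doppler shift off a moving reflector: f₂ = f₀ · (v + u)/(v − u) (u > 0 toward emitter).
Rearranging, u = v · (f₂ − f₀)/(f₂ + f₀) = 333 × -7602/62230 ≈ -41 m/s.
So the vehicle is moving at 41 m/s away from the emitter.

41 m/s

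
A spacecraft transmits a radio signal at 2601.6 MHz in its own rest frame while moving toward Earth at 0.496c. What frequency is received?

Relativistic Doppler for frequency: f' = f₀ · √((1 + β)/(1 − β)).
f' = 2601.6 × √(1.4960/0.5040) = 2601.6 × 1.72286 ≈ 4482.2 MHz.

4482.2 MHz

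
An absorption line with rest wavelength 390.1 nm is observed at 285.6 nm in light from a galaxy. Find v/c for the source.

0.302

λ'/λ₀ = 0.7321 < 1 (blueshift), so the source is approaching.
λ'/λ₀ = √((1 − β)/(1 + β)) for an approaching source ⇒ β = (1 − r²)/(1 + r²) with r = λ'/λ₀.
β = (1 − 0.5360)/(1 + 0.5360) ≈ 0.302.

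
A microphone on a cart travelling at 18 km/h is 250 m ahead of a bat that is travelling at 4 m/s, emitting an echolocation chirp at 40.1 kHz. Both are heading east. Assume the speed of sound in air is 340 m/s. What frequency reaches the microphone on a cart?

40.0 kHz

18 km/h = 5 m/s.
The microphone on a cart is ahead, so the bat is moving toward it while the microphone on a cart is moving away from the bat.
General Doppler shift: f' = f · (v − v_o)/(v − v_s).
f' = 40.1 × (340 − 5)/(340 − 4) = 40.1 × 335/336 ≈ 40.0 kHz.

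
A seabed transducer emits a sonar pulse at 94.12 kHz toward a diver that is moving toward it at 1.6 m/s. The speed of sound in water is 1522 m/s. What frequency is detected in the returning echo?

The diver first receives the wave as a moving observer: f₁ = f₀ · (v + u)/v = 94.12 × (1522 + 1.6)/1522 ≈ 94.2 kHz.
The reflection then acts as a moving source: f₂ = f₁ · v/(v − u) ≈ 94.3 kHz.

94.3 kHz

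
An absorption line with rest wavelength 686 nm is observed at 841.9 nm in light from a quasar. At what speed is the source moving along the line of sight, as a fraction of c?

0.202c

λ'/λ₀ = 1.2273 > 1 (redshift), so the source is receding.
λ'/λ₀ = √((1 + β)/(1 − β)) for a receding source ⇒ β = (r² − 1)/(r² + 1) with r = λ'/λ₀.
β = (1.5062 − 1)/(1.5062 + 1) ≈ 0.202.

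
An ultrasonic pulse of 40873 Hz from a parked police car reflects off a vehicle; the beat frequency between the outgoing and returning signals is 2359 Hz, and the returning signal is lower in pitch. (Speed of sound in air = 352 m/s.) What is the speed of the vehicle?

10.5 m/s

Double Doppler shift off a moving reflector: f₂ = f₀ · (v + u)/(v − u) (u > 0 toward emitter).
Returning signal is lower, so f₂ = f₀ − Δf = 40873 − 2359 = 38514 Hz.
Rearranging, u = v · (f₂ − f₀)/(f₂ + f₀) = 352 × -2359/79387 ≈ -10.5 m/s.
So the vehicle is moving at 10.5 m/s away from the emitter.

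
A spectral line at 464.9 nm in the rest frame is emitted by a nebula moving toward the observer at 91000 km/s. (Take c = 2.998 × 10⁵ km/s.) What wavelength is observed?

β = v/c = 91000/299800 = 0.3035.
Relativistic Doppler for wavelength: λ' = λ₀ · √((1 − β)/(1 + β)).
λ' = 464.9 × √(0.6965/1.3035) = 464.9 × 0.73095 ≈ 339.8 nm.

339.8 nm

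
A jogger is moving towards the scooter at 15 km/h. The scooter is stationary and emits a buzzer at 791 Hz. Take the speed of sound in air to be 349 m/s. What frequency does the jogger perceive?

800 Hz

15 km/h = 4.167 m/s.
Only the observer moves, toward the source, so f' = f · (v + v_o)/v.
f' = 791 × (349 + 4.167)/349 = 791 × 353.17/349 ≈ 800 Hz.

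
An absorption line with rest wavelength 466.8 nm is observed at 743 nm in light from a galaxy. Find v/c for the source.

λ'/λ₀ = 1.5917 > 1 (redshift), so the source is receding.
λ'/λ₀ = √((1 + β)/(1 − β)) for a receding source ⇒ β = (r² − 1)/(r² + 1) with r = λ'/λ₀.
β = (2.5335 − 1)/(2.5335 + 1) ≈ 0.434.

0.434c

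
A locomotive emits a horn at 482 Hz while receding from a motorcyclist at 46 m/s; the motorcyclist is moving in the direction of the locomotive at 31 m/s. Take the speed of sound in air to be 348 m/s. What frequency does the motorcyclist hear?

General Doppler shift: f' = f · (v + v_o)/(v + v_s).
f' = 482 × (348 + 31)/(348 + 46) = 482 × 379/394 ≈ 464 Hz.

464 Hz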